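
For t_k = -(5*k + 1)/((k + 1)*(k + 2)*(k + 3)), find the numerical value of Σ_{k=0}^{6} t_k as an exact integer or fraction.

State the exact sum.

Σ = -35/36

Compute t_(k+1)/t_k: get (k + 1)*(5*k + 6)/((k + 4)*(5*k + 1)).
So A=k + 1 and B=k + 4, with C=k + 1/5.
f must satisfy (k + 1)·f(k+1) − (k + 3)·f(k) = k + 1/5.
From deg A=1, deg B=1, deg C=1: d=2.
Coefficient equations give f(k) = k*(3*k - 1)/10.
Certificate R = B(k−1)f/C = k*(k + 3)*(3*k - 1)/(2*(5*k + 1)) gives s_k = k*(1 - 3*k)/(2*(k + 1)*(k + 2)).
Verify: (-5*k - 1)/(k**3 + 6*k**2 + 11*k + 6) matches t_k.
Evaluate s at k=7 and k=0: -35/36 and 0; difference -35/36.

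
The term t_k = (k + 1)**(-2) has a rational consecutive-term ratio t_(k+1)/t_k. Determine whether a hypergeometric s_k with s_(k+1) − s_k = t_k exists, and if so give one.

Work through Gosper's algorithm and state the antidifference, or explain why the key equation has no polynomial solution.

Ratio r(k) = (k + 1)**2/(k + 2)**2.
Gosper form: A/B · C(k+1)/C(k) with A=k**2 + 2*k + 1, B=k**2 + 4*k + 4, C=1.
Solve (k**2 + 2*k + 1)·f(k+1) − (k**2 + 2*k + 1)·f(k) = 1.
Degrees (2,2,0) ⇒ d ≤ 0.
Put f(k) = c0: A·f(k+1) − B(k−1)·f(k) − C = -1; need -1 = 0 — inconsistent ⇒ no f, not summable.

none (Gosper's algorithm certifies no s_k)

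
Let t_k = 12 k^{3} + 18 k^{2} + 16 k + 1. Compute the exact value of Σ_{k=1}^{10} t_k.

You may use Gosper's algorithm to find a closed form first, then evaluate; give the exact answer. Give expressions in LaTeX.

Step 1: r(k) = (12*k**3 + 54*k**2 + 88*k + 47)/(12*k**3 + 18*k**2 + 16*k + 1).
Factor: A=1; B=1; C=k**3 + 3*k**2/2 + 4*k/3 + 1/12.
Solve (1)·f(k+1) − (1)·f(k) = k**3 + 3*k**2/2 + 4*k/3 + 1/12.
deg f ≤ 4 (via 0,0,3).
Coefficient equations give f(k) = k*(3*k**3 + 2*k - 4)/12.
Get s_k = R·t_k = k*(3*k**3 + 2*k - 4) with R(k) = B(k−1)f(k)/C(k) = k*(3*k**3 + 2*k - 4)/(12*k**3 + 18*k**2 + 16*k + 1).
Δs = 12*k**3 + 18*k**2 + 16*k + 1, as required.
Evaluate s at k=11 and k=1: 44121 and 1; difference 44120.

Σ = 44120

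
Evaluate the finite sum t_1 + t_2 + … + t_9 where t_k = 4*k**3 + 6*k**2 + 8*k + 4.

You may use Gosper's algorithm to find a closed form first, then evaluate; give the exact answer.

Step 1: r(k) = (2*k**3 + 9*k**2 + 16*k + 11)/(2*k**3 + 3*k**2 + 4*k + 2).
Gosper form: A/B · C(k+1)/C(k) with A=1, B=1, C=k**3 + 3*k**2/2 + 2*k + 1.
Need (1)·f(k+1) − (1)·f(k) = k**3 + 3*k**2/2 + 2*k + 1.
d = 4 from the (0,0,3) case.
Solving with deg f ≤ 4: f(k) = k*(k**3 + 2*k + 1)/4.
R(k) = B(k−1)·f(k)/C(k) = k*(k**3 + 2*k + 1)/(2*(2*k**3 + 3*k**2 + 4*k + 2)); s_k = R·t_k = k*(k**3 + 2*k + 1).
Check: Δs_k = 4*k**3 + 6*k**2 + 8*k + 4. ✓
Evaluate s at k=10 and k=1: 10210 and 4; difference 10206.

Σ = 10206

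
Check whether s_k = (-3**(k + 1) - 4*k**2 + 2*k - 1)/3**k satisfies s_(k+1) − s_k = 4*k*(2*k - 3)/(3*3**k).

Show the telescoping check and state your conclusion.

Valid — Δs_k = t_k.

s_(k+1) = (-9*3**k + 2*k - 4*(k + 1)**2 + 1)/(3*3**k)
s_(k+1) − s_k = 4*k*(2*k - 3)/(3*3**k)
(s_(k+1) − s_k) − t_k = 0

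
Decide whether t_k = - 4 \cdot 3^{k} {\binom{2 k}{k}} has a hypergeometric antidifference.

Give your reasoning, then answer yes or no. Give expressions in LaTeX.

The ratio is 6*(2*k + 1)/(k + 1).
Normal form (A,B,C) = (12*k + 6, k + 1, 1).
Solve (12*k + 6)·f(k+1) − (k)·f(k) = 1.
Degrees (1,1,0) ⇒ d ≤ -1.
Bound -1 < 0, so the key equation has no polynomial solution.

No. Not Gosper-summable.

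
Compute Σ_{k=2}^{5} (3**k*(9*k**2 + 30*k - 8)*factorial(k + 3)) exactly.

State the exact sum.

Σ = 3703551120

Ratio r(k) = 3*(9*k**3 + 84*k**2 + 223*k + 124)/(9*k**2 + 30*k - 8).
Gosper form: A/B · C(k+1)/C(k) with A=3*k + 12, B=1, C=k**2 + 10*k/3 - 8/9.
Solve (3*k + 12)·f(k+1) − (1)·f(k) = k**2 + 10*k/3 - 8/9.
Degrees (1,0,2) ⇒ d ≤ 1.
Solving with deg f ≤ 1: f(k) = (3*k - 4)/9.
Certificate R = B(k−1)f/C = (3*k - 4)/(9*k**2 + 30*k - 8) gives s_k = 3**k*(3*k - 4)*factorial(k + 3).
s_(k+1) − s_k = 3**k*(9*k**2 + 30*k - 8)*factorial(k + 3) = t_k.
Σ_(k=2)^(5) t_k = s_(6) − s_(2) = 3703553280 − (2160) = 3703551120.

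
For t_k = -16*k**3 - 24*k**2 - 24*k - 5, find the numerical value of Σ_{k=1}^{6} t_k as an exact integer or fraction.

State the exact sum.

The ratio is (16*k**3 + 72*k**2 + 120*k + 69)/(16*k**3 + 24*k**2 + 24*k + 5).
A = 1, B = 1, C = k**3 + 3*k**2/2 + 3*k/2 + 5/16.
Need (1)·f(k+1) − (1)·f(k) = k**3 + 3*k**2/2 + 3*k/2 + 5/16.
From deg A=0, deg B=0, deg C=3: d=4.
Solve for f: f(k) = k*(4*k**3 + 4*k - 3)/16 (degree 4 ≤ 4).
R(k) = B(k−1)·f(k)/C(k) = k*(4*k**3 + 4*k - 3)/(16*k**3 + 24*k**2 + 24*k + 5); s_k = R·t_k = k*(-4*k**3 - 4*k + 3).
Δs = -16*k**3 - 24*k**2 - 24*k - 5, as required.
Telescoping: Σ = s_(7) − s_(1) = -9779 − (-5) = -9774.

Σ = -9774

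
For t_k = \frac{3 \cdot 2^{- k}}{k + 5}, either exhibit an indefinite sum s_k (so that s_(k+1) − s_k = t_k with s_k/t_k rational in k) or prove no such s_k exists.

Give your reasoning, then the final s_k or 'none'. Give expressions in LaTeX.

none (Gosper's algorithm certifies no s_k)

r(k) = (k + 5)/(2*(k + 6)) after simplifying.
Take A(k)=k/2 + 5/2, B(k)=k + 6, C(k)=1.
Key eq: (k/2 + 5/2)·f(k+1) = (k + 5)·f(k) + (1).
d = -1 from the (1,1,0) case.
Bound -1 < 0, so the key equation has no polynomial solution.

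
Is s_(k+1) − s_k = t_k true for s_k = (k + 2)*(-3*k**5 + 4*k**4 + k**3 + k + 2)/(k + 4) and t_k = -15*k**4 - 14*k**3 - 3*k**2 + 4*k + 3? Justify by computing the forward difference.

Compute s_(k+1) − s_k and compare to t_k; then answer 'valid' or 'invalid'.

Invalid: residual 4*(6*k**5 + 39*k**4 + 30*k**3 + 4*k**2 - 9*k - 5)/(k**2 + 9*k + 20) ≠ 0.

s_(k+1) = (k + 3)*(k - 3*(k + 1)**5 + 4*(k + 1)**4 + (k + 1)**3 + 3)/(k + 5)
s_(k+1) − s_k = (-15*k**6 - 125*k**5 - 273*k**4 - 183*k**3 - 5*k**2 + 71*k + 40)/(k**2 + 9*k + 20)
(s_(k+1) − s_k) − t_k = 4*(6*k**5 + 39*k**4 + 30*k**3 + 4*k**2 - 9*k - 5)/(k**2 + 9*k + 20)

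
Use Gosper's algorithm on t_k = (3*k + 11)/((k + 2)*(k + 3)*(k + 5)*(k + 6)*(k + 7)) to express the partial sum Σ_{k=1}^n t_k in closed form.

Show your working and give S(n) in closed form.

S(n) = n*(n**2 + 16*n + 81)/(126*(n**3 + 16*n**2 + 81*n + 126))

The ratio is (k + 2)*(k + 5)*(3*k + 14)/((k + 4)*(k + 8)*(3*k + 11)).
Take A(k)=k + 2, B(k)=k + 8, C(k)=k**2 + 23*k/3 + 44/3.
Need (k + 2)·f(k+1) − (k + 7)·f(k) = k**2 + 23*k/3 + 44/3.
deg f ≤ 5 (via 1,1,2).
A polynomial solution: f(k) = k*(k + 3)*(k + 4)*(k**2 + 13*k + 52)/180.
Certificate R = B(k−1)f/C = k*(k + 3)*(k + 7)*(k**2 + 13*k + 52)/(60*(3*k + 11)) gives s_k = k*(k**2 + 13*k + 52)/(60*(k**3 + 13*k**2 + 52*k + 60)).
Check: Δs_k = (3*k + 11)/(k**5 + 23*k**4 + 203*k**3 + 853*k**2 + 1692*k + 1260). ✓
Telescope: S(n) = s_(n+1) − s_(1) = (n**3 + 16*n**2 + 81*n + 66)/(60*(n**3 + 16*n**2 + 81*n + 126)) − (11/1260) = n*(n**2 + 16*n + 81)/(126*(n**3 + 16*n**2 + 81*n + 126)).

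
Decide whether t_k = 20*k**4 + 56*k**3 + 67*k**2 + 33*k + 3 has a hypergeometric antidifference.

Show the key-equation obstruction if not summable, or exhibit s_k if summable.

Yes. s_k = k*(4*k**4 + 4*k**3 + k**2 - 3*k - 3).

Compute t_(k+1)/t_k: get (20*k**4 + 136*k**3 + 355*k**2 + 415*k + 179)/(20*k**4 + 56*k**3 + 67*k**2 + 33*k + 3).
So A=1 and B=1, with C=k**4 + 14*k**3/5 + 67*k**2/20 + 33*k/20 + 3/20.
Set up (1)·f(k+1) − (1)·f(k) − (k**4 + 14*k**3/5 + 67*k**2/20 + 33*k/20 + 3/20) = 0.
deg f ≤ 5 (via 0,0,4).
Coefficient equations give f(k) = k*(4*k**2 - 3)*(k**2 + k + 1)/20.
Then R = B(k−1)f/C = k*(4*k**2 - 3)*(k**2 + k + 1)/(20*k**4 + 56*k**3 + 67*k**2 + 33*k + 3), so s_k = R(k)·t_k = k*(4*k**4 + 4*k**3 + k**2 - 3*k - 3).
Check: Δs_k = 20*k**4 + 56*k**3 + 67*k**2 + 33*k + 3. ✓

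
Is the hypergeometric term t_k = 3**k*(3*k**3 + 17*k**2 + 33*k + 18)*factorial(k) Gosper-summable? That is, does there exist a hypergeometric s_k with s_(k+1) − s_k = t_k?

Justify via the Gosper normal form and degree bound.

Yes. s_k = 3**k*(k**2 + 3*k + 3)*factorial(k).

Compute t_(k+1)/t_k: get 3*(3*k**4 + 29*k**3 + 102*k**2 + 147*k + 71)/(3*k**3 + 17*k**2 + 33*k + 18).
So A=3*k + 3 and B=1, with C=k**3 + 17*k**2/3 + 11*k + 6.
f must satisfy (3*k + 3)·f(k+1) − (1)·f(k) = k**3 + 17*k**2/3 + 11*k + 6.
From deg A=1, deg B=0, deg C=3: d=2.
A polynomial solution: f(k) = (k**2 + 3*k + 3)/3.
Certificate R = B(k−1)f/C = (k**2 + 3*k + 3)/(3*k**3 + 17*k**2 + 33*k + 18) gives s_k = 3**k*(k**2 + 3*k + 3)*factorial(k).
Check: Δs_k = 3**k*(3*k**3 + 17*k**2 + 33*k + 18)*factorial(k). ✓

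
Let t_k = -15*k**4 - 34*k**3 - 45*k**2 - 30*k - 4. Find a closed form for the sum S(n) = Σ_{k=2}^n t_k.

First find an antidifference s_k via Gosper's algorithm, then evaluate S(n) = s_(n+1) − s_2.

S(n) = -3*n**5 - 16*n**4 - 37*n**3 - 46*n**2 - 26*n + 128

Step 1: r(k) = (15*k**4 + 94*k**3 + 237*k**2 + 282*k + 128)/(15*k**4 + 34*k**3 + 45*k**2 + 30*k + 4).
Factor: A=1; B=1; C=k**4 + 34*k**3/15 + 3*k**2 + 2*k + 4/15.
Key eq: (1)·f(k+1) = (1)·f(k) + (k**4 + 34*k**3/15 + 3*k**2 + 2*k + 4/15).
d = 5 from the (0,0,4) case.
Solve for f: f(k) = k*(k + 1)*(3*k**3 - 2*k**2 + 5*k - 4)/15 (degree 5 ≤ 5).
R(k) = B(k−1)·f(k)/C(k) = k*(3*k**3 - 2*k**2 + 5*k - 4)/(15*k**3 + 19*k**2 + 26*k + 4); s_k = R·t_k = k*(-3*k**4 - k**3 - 3*k**2 - k + 4).
Δs = -15*k**4 - 34*k**3 - 45*k**2 - 30*k - 4, as required.
Telescope: S(n) = s_(n+1) − s_(2) = -3*n**5 - 16*n**4 - 37*n**3 - 46*n**2 - 26*n - 4 − (-132) = -3*n**5 - 16*n**4 - 37*n**3 - 46*n**2 - 26*n + 128.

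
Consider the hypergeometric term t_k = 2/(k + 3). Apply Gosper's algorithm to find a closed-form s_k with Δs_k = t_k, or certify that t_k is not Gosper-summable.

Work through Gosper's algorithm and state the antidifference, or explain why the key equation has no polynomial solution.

Ratio r(k) = (k + 3)/(k + 4).
Factor: A=k + 3; B=k + 4; C=1.
Need (k + 3)·f(k+1) − (k + 3)·f(k) = 1.
Bound: deg f ≤ 0.
Write f(k) = c0. Then LHS − RHS = -1, requiring -1 = 0: contradictory. No certificate.

none (Gosper's algorithm certifies no s_k)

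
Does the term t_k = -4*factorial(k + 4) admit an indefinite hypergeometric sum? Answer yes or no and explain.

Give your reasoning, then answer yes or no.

No — key equation has no polynomial f.

t_(k+1)/t_k = k + 5.
Take A(k)=k + 5, B(k)=1, C(k)=1.
Key eq: (k + 5)·f(k+1) = (1)·f(k) + (1).
Bound: deg f ≤ -1.
Bound -1 < 0, so the key equation has no polynomial solution.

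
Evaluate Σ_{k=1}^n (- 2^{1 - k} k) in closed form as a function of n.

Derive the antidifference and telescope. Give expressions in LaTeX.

t_(k+1)/t_k = (k + 1)/(2*k).
Factor: A=1/2; B=1; C=k.
Need (1/2)·f(k+1) − (1)·f(k) = k.
d = 1 from the (0,0,1) case.
Match coefficients ⇒ f(k) = -2*(k + 1).
Then R = B(k−1)f/C = -2*(k + 1)/k, so s_k = R(k)·t_k = 2**(2 - k)*(k + 1).
s_(k+1) − s_k = -2**(1 - k)*k = t_k.
Telescope: S(n) = s_(n+1) − s_(1) = 2**(1 - n)*(n + 2) − (4) = 2**(1 - n)*(-2**(n + 1) + n + 2).

S(n) = 2^{1 - n} \left(- 2^{n + 1} + n + 2\right)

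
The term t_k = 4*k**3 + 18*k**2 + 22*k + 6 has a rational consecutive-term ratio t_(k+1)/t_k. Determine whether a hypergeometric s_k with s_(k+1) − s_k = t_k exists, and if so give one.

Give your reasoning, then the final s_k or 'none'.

s_k = k*(k**3 + 4*k**2 + 3*k - 2)

The ratio is (2*k**3 + 15*k**2 + 35*k + 25)/(2*k**3 + 9*k**2 + 11*k + 3).
Take A(k)=1, B(k)=1, C(k)=k**3 + 9*k**2/2 + 11*k/2 + 3/2.
f must satisfy (1)·f(k+1) − (1)·f(k) = k**3 + 9*k**2/2 + 11*k/2 + 3/2.
deg f ≤ 4 (via 0,0,3).
A polynomial solution: f(k) = k*(k + 2)*(k**2 + 2*k - 1)/4.
R(k) = B(k−1)·f(k)/C(k) = k*(k + 2)*(k**2 + 2*k - 1)/(2*(2*k + 3)*(k**2 + 3*k + 1)); s_k = R·t_k = k*(k**3 + 4*k**2 + 3*k - 2).
Verify: 4*k**3 + 18*k**2 + 22*k + 6 matches t_k.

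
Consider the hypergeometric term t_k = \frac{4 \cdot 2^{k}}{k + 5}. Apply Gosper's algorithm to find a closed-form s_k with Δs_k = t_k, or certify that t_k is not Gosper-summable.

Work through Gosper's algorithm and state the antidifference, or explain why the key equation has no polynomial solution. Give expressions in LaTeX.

Step 1: r(k) = 2*(k + 5)/(k + 6).
Take A(k)=2*k + 10, B(k)=k + 6, C(k)=1.
f must satisfy (2*k + 10)·f(k+1) − (k + 5)·f(k) = 1.
Bound: deg f ≤ -1.
Bound -1 < 0, so the key equation has no polynomial solution.

none — t_k is not Gosper-summable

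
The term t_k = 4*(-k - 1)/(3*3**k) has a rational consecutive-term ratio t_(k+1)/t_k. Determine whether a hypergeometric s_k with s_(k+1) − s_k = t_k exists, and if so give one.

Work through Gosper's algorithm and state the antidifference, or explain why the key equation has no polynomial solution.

Step 1: r(k) = (k + 2)/(3*(k + 1)).
Take A(k)=1/3, B(k)=1, C(k)=k + 1.
f must satisfy (1/3)·f(k+1) − (1)·f(k) = k + 1.
From deg A=0, deg B=0, deg C=1: d=1.
Coefficient equations give f(k) = -3*(2*k + 3)/4.
R(k) = B(k−1)·f(k)/C(k) = -3*(2*k + 3)/(4*(k + 1)); s_k = R·t_k = (2*k + 3)/3**k.
Verify: 4*(-k - 1)/(3*3**k) matches t_k.

s_k = (2*k + 3)/3**k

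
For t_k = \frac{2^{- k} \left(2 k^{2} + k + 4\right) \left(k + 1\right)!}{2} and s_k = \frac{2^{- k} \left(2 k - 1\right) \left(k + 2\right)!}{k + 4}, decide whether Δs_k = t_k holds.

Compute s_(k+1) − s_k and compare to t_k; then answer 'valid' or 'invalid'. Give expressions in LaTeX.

s_(k+1) = (2*k + 1)*factorial(k + 3)/(2*2**k*(k + 5))
s_(k+1) − s_k = (2*k**3 + 11*k**2 + 13*k + 22)*factorial(k + 2)/(2*2**k*(k + 4)*(k + 5))
(s_(k+1) − s_k) − t_k = -(2*k + 9)*(k**2 + 2)*factorial(k + 1)/(2**k*(k + 4)*(k + 5))

Invalid: residual - \frac{2^{- k} \left(2 k + 9\right) \left(k^{2} + 2\right) \left(k + 1\right)!}{\left(k + 4\right) \left(k + 5\right)} ≠ 0.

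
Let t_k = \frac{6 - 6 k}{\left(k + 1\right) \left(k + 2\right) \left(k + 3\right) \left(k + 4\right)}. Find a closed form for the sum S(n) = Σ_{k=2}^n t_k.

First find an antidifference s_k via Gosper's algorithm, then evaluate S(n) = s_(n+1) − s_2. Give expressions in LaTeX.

Ratio r(k) = k*(k + 1)/((k - 1)*(k + 5)).
So A=k + 1 and B=k + 5, with C=k - 1.
Solve (k + 1)·f(k+1) − (k + 4)·f(k) = k - 1.
Degrees (1,1,1) ⇒ d ≤ 3.
Match coefficients ⇒ f(k) = -k*(k**2 + 6*k + 29)/36.
Certificate R = B(k−1)f/C = -k*(k + 4)*(k**2 + 6*k + 29)/(36*(k - 1)) gives s_k = k*(k**2 + 6*k + 29)/(6*(k + 1)*(k + 2)*(k + 3)).
s_(k+1) − s_k = 6*(1 - k)/(k**4 + 10*k**3 + 35*k**2 + 50*k + 24) = t_k.
Evaluate: s_(n+1) = (n**3 + 9*n**2 + 44*n + 36)/(6*(n**3 + 9*n**2 + 26*n + 24)); subtract s_(2) = 1/4 ⇒ S(n) = n*(-n**2 - 9*n + 10)/(12*(n**3 + 9*n**2 + 26*n + 24)).

S(n) = \frac{n \left(- n^{2} - 9 n + 10\right)}{12 \left(n^{3} + 9 n^{2} + 26 n + 24\right)}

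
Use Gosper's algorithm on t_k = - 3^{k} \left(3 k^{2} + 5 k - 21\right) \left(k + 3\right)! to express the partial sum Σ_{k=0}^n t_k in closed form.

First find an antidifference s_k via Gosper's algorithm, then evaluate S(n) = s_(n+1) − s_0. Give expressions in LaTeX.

t_(k+1)/t_k = 3*(3*k**3 + 23*k**2 + 31*k - 52)/(3*k**2 + 5*k - 21).
Factor: A=3*k + 12; B=1; C=k**2 + 5*k/3 - 7.
Solve (3*k + 12)·f(k+1) − (1)·f(k) = k**2 + 5*k/3 - 7.
d = 1 from the (1,0,2) case.
A polynomial solution: f(k) = (k - 3)/3.
Get s_k = R·t_k = -3**k*(k - 3)*factorial(k + 3) with R(k) = B(k−1)f(k)/C(k) = (k - 3)/(3*k**2 + 5*k - 21).
Check: Δs_k = -3**k*(3*k**2 + 5*k - 21)*factorial(k + 3). ✓
Σ_(k=0)^n t_k = s_(n+1) − s_(0) = (-3**(n + 1)*(n - 2)*factorial(n + 4)) − (18), i.e. -3*3**n*n*factorial(n + 4) + 6*3**n*factorial(n + 4) - 18.

S(n) = - 3 \cdot 3^{n} n \left(n + 4\right)! + 6 \cdot 3^{n} \left(n + 4\right)! - 18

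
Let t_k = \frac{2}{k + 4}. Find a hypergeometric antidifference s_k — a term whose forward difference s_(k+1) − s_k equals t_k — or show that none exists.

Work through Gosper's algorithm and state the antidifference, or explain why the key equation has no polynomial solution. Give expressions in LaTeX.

none (Gosper's algorithm certifies no s_k)

Step 1: r(k) = (k + 4)/(k + 5).
Factor: A=k + 4; B=k + 5; C=1.
Set up (k + 4)·f(k+1) − (k + 4)·f(k) − (1) = 0.
Bound: deg f ≤ 0.
Generic f = c0 gives residual -1; -1 = 0 cannot hold, so t_k is not Gosper-summable.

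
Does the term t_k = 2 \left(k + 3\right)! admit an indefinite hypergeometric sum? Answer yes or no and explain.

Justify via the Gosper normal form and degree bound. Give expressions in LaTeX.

The ratio is k + 4.
Gosper form: A/B · C(k+1)/C(k) with A=k + 4, B=1, C=1.
Need (k + 4)·f(k+1) − (1)·f(k) = 1.
d = -1 from the (1,0,0) case.
deg f ≤ -1 is impossible — no certificate.

No — negative degree bound, so no certificate f.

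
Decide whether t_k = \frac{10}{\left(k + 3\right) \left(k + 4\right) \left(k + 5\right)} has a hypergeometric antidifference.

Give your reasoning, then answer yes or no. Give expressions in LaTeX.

Ratio r(k) = (k + 3)/(k + 6).
A = k + 3, B = k + 6, C = 1.
Solve (k + 3)·f(k+1) − (k + 5)·f(k) = 1.
d = 2 from the (1,1,0) case.
Solve for f: f(k) = k*(k + 7)/24 (degree 2 ≤ 2).
Certificate R = B(k−1)f/C = k*(k + 5)*(k + 7)/24 gives s_k = 5*k*(k + 7)/(12*(k + 3)*(k + 4)).
s_(k+1) − s_k = 10/(k**3 + 12*k**2 + 47*k + 60) = t_k.

Yes. s_k = \frac{5 k \left(k + 7\right)}{12 \left(k + 3\right) \left(k + 4\right)}.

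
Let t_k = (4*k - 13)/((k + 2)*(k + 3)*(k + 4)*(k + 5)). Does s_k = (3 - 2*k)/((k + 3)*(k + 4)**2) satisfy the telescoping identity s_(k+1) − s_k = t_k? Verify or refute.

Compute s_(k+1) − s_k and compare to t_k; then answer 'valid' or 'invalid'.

Invalid: residual 2*(-6*k**2 - 10*k + 67)/(k**6 + 23*k**5 + 217*k**4 + 1073*k**3 + 2926*k**2 + 4160*k + 2400) ≠ 0.

s_(k+1) = (1 - 2*k)/((k + 4)*(k + 5)**2)
s_(k+1) − s_k = (4*k**2 + 3*k - 63)/(k**5 + 21*k**4 + 175*k**3 + 723*k**2 + 1480*k + 1200)
(s_(k+1) − s_k) − t_k = 2*(-6*k**2 - 10*k + 67)/(k**6 + 23*k**5 + 217*k**4 + 1073*k**3 + 2926*k**2 + 4160*k + 2400)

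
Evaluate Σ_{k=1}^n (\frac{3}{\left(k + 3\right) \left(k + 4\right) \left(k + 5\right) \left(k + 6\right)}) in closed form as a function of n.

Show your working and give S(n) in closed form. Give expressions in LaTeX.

S(n) = \frac{n \left(n^{2} + 15 n + 74\right)}{120 \left(n^{3} + 15 n^{2} + 74 n + 120\right)}

r(k) = (k + 3)/(k + 7) after simplifying.
Take A(k)=k + 3, B(k)=k + 7, C(k)=1.
Key eq: (k + 3)·f(k+1) = (k + 6)·f(k) + (1).
deg f ≤ 3 (via 1,1,0).
Coefficient equations give f(k) = k*(k**2 + 12*k + 47)/180.
R(k) = B(k−1)·f(k)/C(k) = k*(k + 6)*(k**2 + 12*k + 47)/180; s_k = R·t_k = k*(k**2 + 12*k + 47)/(60*(k + 3)*(k + 4)*(k + 5)).
s_(k+1) − s_k = 3/(k**4 + 18*k**3 + 119*k**2 + 342*k + 360) = t_k.
s_(n+1) = (n**3 + 15*n**2 + 74*n + 60)/(60*(n**3 + 15*n**2 + 74*n + 120)) and s_(1) = 1/120, so S(n) = n*(n**2 + 15*n + 74)/(120*(n**3 + 15*n**2 + 74*n + 120)).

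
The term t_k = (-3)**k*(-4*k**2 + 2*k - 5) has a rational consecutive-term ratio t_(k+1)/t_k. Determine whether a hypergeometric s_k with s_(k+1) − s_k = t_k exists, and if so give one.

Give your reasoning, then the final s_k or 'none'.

Step 1: r(k) = 3*(2*k - 4*(k + 1)**2 - 3)/(4*k**2 - 2*k + 5).
Normal form (A,B,C) = (-3, 1, k**2 - k/2 + 5/4).
f must satisfy (-3)·f(k+1) − (1)·f(k) = k**2 - k/2 + 5/4.
From deg A=0, deg B=0, deg C=2: d=2.
Solve for f: f(k) = -(k**2 - 2*k + 2)/4 (degree 2 ≤ 2).
Certificate R = B(k−1)f/C = -(k**2 - 2*k + 2)/(4*k**2 - 2*k + 5) gives s_k = (-3)**k*(k**2 - 2*k + 2).
Check: Δs_k = (-3)**k*(-4*k**2 + 2*k - 5). ✓

s_k = (-3)**k*(k**2 - 2*k + 2)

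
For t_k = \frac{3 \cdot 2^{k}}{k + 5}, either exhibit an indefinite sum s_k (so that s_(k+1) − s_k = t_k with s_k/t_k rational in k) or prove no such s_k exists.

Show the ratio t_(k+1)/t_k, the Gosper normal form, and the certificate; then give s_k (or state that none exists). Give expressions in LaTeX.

Ratio r(k) = 2*(k + 5)/(k + 6).
Take A(k)=2*k + 10, B(k)=k + 6, C(k)=1.
Solve (2*k + 10)·f(k+1) − (k + 5)·f(k) = 1.
Bound: deg f ≤ -1.
d = -1 < 0 ⇒ no nonzero polynomial f; not summable.

not Gosper-summable; s_k does not exist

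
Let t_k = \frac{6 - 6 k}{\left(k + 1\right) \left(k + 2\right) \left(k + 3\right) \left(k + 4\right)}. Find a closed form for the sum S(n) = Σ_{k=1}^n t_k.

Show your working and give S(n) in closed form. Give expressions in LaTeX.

t_(k+1)/t_k = k*(k + 1)/((k - 1)*(k + 5)).
Factor: A=k + 1; B=k + 5; C=k - 1.
Key eq: (k + 1)·f(k+1) = (k + 4)·f(k) + (k - 1).
Degrees (1,1,1) ⇒ d ≤ 3.
Coefficient equations give f(k) = -k*(k**2 + 6*k + 29)/36.
R(k) = B(k−1)·f(k)/C(k) = -k*(k + 4)*(k**2 + 6*k + 29)/(36*(k - 1)); s_k = R·t_k = k*(k**2 + 6*k + 29)/(6*(k + 1)*(k + 2)*(k + 3)).
Verify: 6*(1 - k)/(k**4 + 10*k**3 + 35*k**2 + 50*k + 24) matches t_k.
Evaluate: s_(n+1) = (n**3 + 9*n**2 + 44*n + 36)/(6*(n**3 + 9*n**2 + 26*n + 24)); subtract s_(1) = 1/4 ⇒ S(n) = n*(-n**2 - 9*n + 10)/(12*(n**3 + 9*n**2 + 26*n + 24)).

S(n) = \frac{n \left(- n^{2} - 9 n + 10\right)}{12 \left(n^{3} + 9 n^{2} + 26 n + 24\right)}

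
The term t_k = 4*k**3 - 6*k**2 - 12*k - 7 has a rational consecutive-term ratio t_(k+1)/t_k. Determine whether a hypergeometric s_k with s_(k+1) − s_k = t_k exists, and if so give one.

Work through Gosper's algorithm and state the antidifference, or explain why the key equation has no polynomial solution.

s_k = k*(k**3 - 4*k**2 - 2*k - 2)

Ratio r(k) = (4*k**3 + 6*k**2 - 12*k - 21)/(4*k**3 - 6*k**2 - 12*k - 7).
Factor: A=1; B=1; C=k**3 - 3*k**2/2 - 3*k - 7/4.
Solve (1)·f(k+1) − (1)·f(k) = k**3 - 3*k**2/2 - 3*k - 7/4.
d = 4 from the (0,0,3) case.
Solve for f: f(k) = k*(k**3 - 4*k**2 - 2*k - 2)/4 (degree 4 ≤ 4).
Get s_k = R·t_k = k*(k**3 - 4*k**2 - 2*k - 2) with R(k) = B(k−1)f(k)/C(k) = k*(k**3 - 4*k**2 - 2*k - 2)/(4*k**3 - 6*k**2 - 12*k - 7).
Check: Δs_k = 4*k**3 - 6*k**2 - 12*k - 7. ✓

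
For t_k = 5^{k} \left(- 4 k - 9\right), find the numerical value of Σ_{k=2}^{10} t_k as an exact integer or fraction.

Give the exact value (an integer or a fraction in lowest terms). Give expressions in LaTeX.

Σ = -585937425

Ratio r(k) = 5*(4*k + 13)/(4*k + 9).
So A=5 and B=1, with C=k + 9/4.
f must satisfy (5)·f(k+1) − (1)·f(k) = k + 9/4.
d = 1 from the (0,0,1) case.
Coefficient equations give f(k) = (k + 1)/4.
R(k) = B(k−1)·f(k)/C(k) = (k + 1)/(4*k + 9); s_k = R·t_k = 5**k*(-k - 1).
Verify: 5**k*(-4*k - 9) matches t_k.
Sum = s_(11) − s_(2); s_(11) = -585937500, s_(2) = -75 ⇒ -585937425.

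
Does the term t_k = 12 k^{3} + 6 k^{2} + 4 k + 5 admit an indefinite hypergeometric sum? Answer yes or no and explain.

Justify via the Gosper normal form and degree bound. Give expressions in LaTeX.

Step 1: r(k) = (12*k**3 + 42*k**2 + 52*k + 27)/(12*k**3 + 6*k**2 + 4*k + 5).
Take A(k)=1, B(k)=1, C(k)=k**3 + k**2/2 + k/3 + 5/12.
Solve (1)·f(k+1) − (1)·f(k) = k**3 + k**2/2 + k/3 + 5/12.
From deg A=0, deg B=0, deg C=3: d=4.
Solving with deg f ≤ 4: f(k) = k*(3*k + 2)*(k**2 - 2*k + 2)/12.
Get s_k = R·t_k = k*(3*k**3 - 4*k**2 + 2*k + 4) with R(k) = B(k−1)f(k)/C(k) = k*(3*k + 2)*(k**2 - 2*k + 2)/(12*k**3 + 6*k**2 + 4*k + 5).
Verify: 12*k**3 + 6*k**2 + 4*k + 5 matches t_k.

Yes. s_k = k \left(3 k^{3} - 4 k^{2} + 2 k + 4\right).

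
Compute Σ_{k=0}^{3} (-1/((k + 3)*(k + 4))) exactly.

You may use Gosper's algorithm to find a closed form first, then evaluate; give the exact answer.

Ratio r(k) = (k + 3)/(k + 5).
Gosper form: A/B · C(k+1)/C(k) with A=k + 3, B=k + 5, C=1.
f must satisfy (k + 3)·f(k+1) − (k + 4)·f(k) = 1.
From deg A=1, deg B=1, deg C=0: d=1.
Solving with deg f ≤ 1: f(k) = k/3.
Then R = B(k−1)f/C = k*(k + 4)/3, so s_k = R(k)·t_k = -k/(3*k + 9).
Verify: -1/(k**2 + 7*k + 12) matches t_k.
Σ_(k=0)^(3) t_k = s_(4) − s_(0) = -4/21 − (0) = -4/21.

Σ = -4/21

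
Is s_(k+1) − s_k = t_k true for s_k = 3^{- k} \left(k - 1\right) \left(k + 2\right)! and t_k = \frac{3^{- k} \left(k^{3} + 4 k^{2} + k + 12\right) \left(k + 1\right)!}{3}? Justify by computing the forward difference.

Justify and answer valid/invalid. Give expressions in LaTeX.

Invalid: residual - \frac{2 \cdot 3^{- k} \left(k^{2} - k + 3\right) \left(k + 1\right)!}{3} ≠ 0.

s_(k+1) = k*factorial(k + 3)/(3*3**k)
s_(k+1) − s_k = (k**2 + 3)*factorial(k + 2)/(3*3**k)
(s_(k+1) − s_k) − t_k = -2*(k**2 - k + 3)*factorial(k + 1)/(3*3**k)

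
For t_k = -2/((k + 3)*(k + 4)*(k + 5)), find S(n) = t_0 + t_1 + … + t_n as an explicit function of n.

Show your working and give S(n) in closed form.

S(n) = (-n**2 - 9*n - 8)/(12*(n**2 + 9*n + 20))

Ratio r(k) = (k + 3)/(k + 6).
Take A(k)=k + 3, B(k)=k + 6, C(k)=1.
Set up (k + 3)·f(k+1) − (k + 5)·f(k) − (1) = 0.
d = 2 from the (1,1,0) case.
Solve for f: f(k) = k*(k + 7)/24 (degree 2 ≤ 2).
Get s_k = R·t_k = k*(-k - 7)/(12*(k + 3)*(k + 4)) with R(k) = B(k−1)f(k)/C(k) = k*(k + 5)*(k + 7)/24.
s_(k+1) − s_k = -2/(k**3 + 12*k**2 + 47*k + 60) = t_k.
Evaluate: s_(n+1) = (-n**2 - 9*n - 8)/(12*(n**2 + 9*n + 20)); subtract s_(0) = 0 ⇒ S(n) = (-n**2 - 9*n - 8)/(12*(n**2 + 9*n + 20)).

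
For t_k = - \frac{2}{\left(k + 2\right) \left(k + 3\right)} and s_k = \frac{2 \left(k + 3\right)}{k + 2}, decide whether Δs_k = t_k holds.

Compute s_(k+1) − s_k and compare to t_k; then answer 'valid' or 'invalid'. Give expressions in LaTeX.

valid; difference matches t_k

s_(k+1) = 2*(k + 4)/(k + 3)
s_(k+1) − s_k = -2/(k**2 + 5*k + 6)
(s_(k+1) − s_k) − t_k = 0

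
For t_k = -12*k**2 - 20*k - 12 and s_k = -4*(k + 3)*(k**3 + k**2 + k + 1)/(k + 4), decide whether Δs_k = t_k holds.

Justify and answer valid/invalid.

s_(k+1) = -4*(k + 4)*(k + (k + 1)**3 + (k + 1)**2 + 2)/(k + 5)
s_(k+1) − s_k = 4*(-3*k**4 - 30*k**3 - 92*k**2 - 105*k - 49)/(k**2 + 9*k + 20)
(s_(k+1) − s_k) − t_k = 4*(2*k**3 + 16*k**2 + 22*k + 11)/(k**2 + 9*k + 20)

Invalid: residual 4*(2*k**3 + 16*k**2 + 22*k + 11)/(k**2 + 9*k + 20) ≠ 0.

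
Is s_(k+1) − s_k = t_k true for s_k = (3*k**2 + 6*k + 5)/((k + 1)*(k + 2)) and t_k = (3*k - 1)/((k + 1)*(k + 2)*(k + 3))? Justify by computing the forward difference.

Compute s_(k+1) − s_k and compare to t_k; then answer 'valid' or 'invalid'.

s_(k+1) = (6*k + 3*(k + 1)**2 + 11)/((k + 2)*(k + 3))
s_(k+1) − s_k = (3*k - 1)/(k**3 + 6*k**2 + 11*k + 6)
(s_(k+1) − s_k) − t_k = 0

Valid — Δs_k = t_k.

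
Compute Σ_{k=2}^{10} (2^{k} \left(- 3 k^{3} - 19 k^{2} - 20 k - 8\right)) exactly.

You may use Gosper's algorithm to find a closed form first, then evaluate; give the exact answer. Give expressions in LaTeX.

Σ = -8388496

t_(k+1)/t_k = 2*(3*k**3 + 28*k**2 + 67*k + 50)/(3*k**3 + 19*k**2 + 20*k + 8).
Normal form (A,B,C) = (2, 1, k**3 + 19*k**2/3 + 20*k/3 + 8/3).
Set up (2)·f(k+1) − (1)·f(k) − (k**3 + 19*k**2/3 + 20*k/3 + 8/3) = 0.
Bound: deg f ≤ 3.
Solve for f: f(k) = (3*k**3 + k**2 - 2*k + 4)/3 (degree 3 ≤ 3).
Then R = B(k−1)f/C = (3*k**3 + k**2 - 2*k + 4)/(3*k**3 + 19*k**2 + 20*k + 8), so s_k = R(k)·t_k = 2**k*(-3*k**3 - k**2 + 2*k - 4).
Check: Δs_k = 2**k*(-3*k**3 - 19*k**2 - 20*k - 8). ✓
Sum = s_(11) − s_(2); s_(11) = -8388608, s_(2) = -112 ⇒ -8388496.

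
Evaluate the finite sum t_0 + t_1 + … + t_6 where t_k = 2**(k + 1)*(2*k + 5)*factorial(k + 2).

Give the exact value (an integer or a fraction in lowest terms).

The ratio is 2*(k + 3)*(2*k + 7)/(2*k + 5).
A = 2*k + 6, B = 1, C = k + 5/2.
Key eq: (2*k + 6)·f(k+1) = (1)·f(k) + (k + 5/2).
Bound: deg f ≤ 0.
A polynomial solution: f(k) = 1/2.
Certificate R = B(k−1)f/C = 1/(2*k + 5) gives s_k = 2**(k + 1)*factorial(k + 2).
s_(k+1) − s_k = 2**(k + 1)*(2*k + 5)*factorial(k + 2) = t_k.
Sum = s_(7) − s_(0); s_(7) = 92897280, s_(0) = 4 ⇒ 92897276.

Σ = 92897276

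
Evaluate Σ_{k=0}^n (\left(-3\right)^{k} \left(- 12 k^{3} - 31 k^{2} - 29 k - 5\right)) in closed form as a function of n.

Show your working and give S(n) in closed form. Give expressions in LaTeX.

t_(k+1)/t_k = 3*(-12*k**3 - 67*k**2 - 127*k - 77)/(12*k**3 + 31*k**2 + 29*k + 5).
Gosper form: A/B · C(k+1)/C(k) with A=-3, B=1, C=k**3 + 31*k**2/12 + 29*k/12 + 5/12.
Solve (-3)·f(k+1) − (1)·f(k) = k**3 + 31*k**2/12 + 29*k/12 + 5/12.
Bound: deg f ≤ 3.
Coefficient equations give f(k) = -(3*k**3 + k**2 - k - 1)/12.
R(k) = B(k−1)·f(k)/C(k) = -(3*k**3 + k**2 - k - 1)/(12*k**3 + 31*k**2 + 29*k + 5); s_k = R·t_k = (-3)**k*(3*k**3 + k**2 - k - 1).
Check: Δs_k = (-3)**k*(-12*k**3 - 31*k**2 - 29*k - 5). ✓
Evaluate: s_(n+1) = (-3)**(n + 1)*(3*n**3 + 10*n**2 + 10*n + 2); subtract s_(0) = -1 ⇒ S(n) = -9*(-3)**n*n**3 - 30*(-3)**n*n**2 - 30*(-3)**n*n - 6*(-3)**n + 1.

S(n) = - 9 \left(-3\right)^{n} n^{3} - 30 \left(-3\right)^{n} n^{2} - 30 \left(-3\right)^{n} n - 6 \left(-3\right)^{n} + 1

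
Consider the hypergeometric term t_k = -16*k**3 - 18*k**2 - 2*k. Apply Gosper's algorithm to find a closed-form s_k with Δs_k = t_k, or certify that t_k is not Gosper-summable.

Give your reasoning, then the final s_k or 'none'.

t_(k+1)/t_k = (8*k**2 + 25*k + 18)/(k*(8*k + 1)).
Factor: A=1; B=1; C=k**3 + 9*k**2/8 + k/8.
Solve (1)·f(k+1) − (1)·f(k) = k**3 + 9*k**2/8 + k/8.
deg f ≤ 4 (via 0,0,3).
A polynomial solution: f(k) = k*(k - 1)*(k + 1)*(2*k - 1)/8.
Get s_k = R·t_k = 2*k*(-2*k**3 + k**2 + 2*k - 1) with R(k) = B(k−1)f(k)/C(k) = (k - 1)*(2*k - 1)/(8*k + 1).
Verify: 2*k*(-8*k**2 - 9*k - 1) matches t_k.

s_k = 2*k*(-2*k**3 + k**2 + 2*k - 1)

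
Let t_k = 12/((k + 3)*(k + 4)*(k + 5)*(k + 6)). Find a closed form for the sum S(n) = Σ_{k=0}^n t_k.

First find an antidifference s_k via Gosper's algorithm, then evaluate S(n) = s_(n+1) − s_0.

S(n) = (n**3 + 15*n**2 + 74*n + 60)/(15*(n**3 + 15*n**2 + 74*n + 120))

t_(k+1)/t_k = (k + 3)/(k + 7).
Factor: A=k + 3; B=k + 7; C=1.
Set up (k + 3)·f(k+1) − (k + 6)·f(k) − (1) = 0.
d = 3 from the (1,1,0) case.
Match coefficients ⇒ f(k) = k*(k**2 + 12*k + 47)/180.
R(k) = B(k−1)·f(k)/C(k) = k*(k + 6)*(k**2 + 12*k + 47)/180; s_k = R·t_k = k*(k**2 + 12*k + 47)/(15*(k + 3)*(k + 4)*(k + 5)).
Verify: 12/(k**4 + 18*k**3 + 119*k**2 + 342*k + 360) matches t_k.
Telescope: S(n) = s_(n+1) − s_(0) = (n**3 + 15*n**2 + 74*n + 60)/(15*(n**3 + 15*n**2 + 74*n + 120)) − (0) = (n**3 + 15*n**2 + 74*n + 60)/(15*(n**3 + 15*n**2 + 74*n + 120)).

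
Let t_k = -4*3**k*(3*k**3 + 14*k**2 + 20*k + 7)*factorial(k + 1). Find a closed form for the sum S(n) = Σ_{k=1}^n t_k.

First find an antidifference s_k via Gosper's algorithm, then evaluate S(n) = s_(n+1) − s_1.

Ratio r(k) = 3*(3*k**4 + 29*k**3 + 103*k**2 + 158*k + 88)/(3*k**3 + 14*k**2 + 20*k + 7).
So A=3*k + 6 and B=1, with C=k**3 + 14*k**2/3 + 20*k/3 + 7/3.
Key eq: (3*k + 6)·f(k+1) = (1)·f(k) + (k**3 + 14*k**2/3 + 20*k/3 + 7/3).
Degrees (1,0,3) ⇒ d ≤ 2.
Coefficient equations give f(k) = (k**2 + k - 1)/3.
Certificate R = B(k−1)f/C = (k**2 + k - 1)/(3*k**3 + 14*k**2 + 20*k + 7) gives s_k = -4*3**k*(k**2 + k - 1)*factorial(k + 1).
s_(k+1) − s_k = -4*3**k*(3*k**3 + 14*k**2 + 20*k + 7)*factorial(k + 1) = t_k.
Σ_(k=1)^n t_k = s_(n+1) − s_(1) = (-12*3**n*(n**2 + 3*n + 1)*factorial(n + 2)) − (-24), i.e. -12*3**n*n**4*factorial(n) - 72*3**n*n**3*factorial(n) - 144*3**n*n**2*factorial(n) - 108*3**n*n*factorial(n) - 24*3**n*factorial(n) + 24.

S(n) = -12*3**n*n**4*factorial(n) - 72*3**n*n**3*factorial(n) - 144*3**n*n**2*factorial(n) - 108*3**n*n*factorial(n) - 24*3**n*factorial(n) + 24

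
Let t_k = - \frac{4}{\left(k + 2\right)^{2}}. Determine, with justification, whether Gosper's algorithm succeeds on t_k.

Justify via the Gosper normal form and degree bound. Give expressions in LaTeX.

No; the coefficient equations for f are inconsistent.

Step 1: r(k) = (k + 2)**2/(k + 3)**2.
So A=k**2 + 4*k + 4 and B=k**2 + 6*k + 9, with C=1.
Solve (k**2 + 4*k + 4)·f(k+1) − (k**2 + 4*k + 4)·f(k) = 1.
deg f ≤ 0 (via 2,2,0).
f = c0 ⇒ A·f(k+1) − B(k−1)·f(k) − C = -1. The system {-1 = 0} is inconsistent; no antidifference.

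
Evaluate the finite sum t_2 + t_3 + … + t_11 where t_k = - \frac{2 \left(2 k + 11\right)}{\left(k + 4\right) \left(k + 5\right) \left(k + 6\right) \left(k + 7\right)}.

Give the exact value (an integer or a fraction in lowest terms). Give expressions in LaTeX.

Σ = -5/144

r(k) = (k + 4)*(2*k + 13)/((k + 8)*(2*k + 11)) after simplifying.
Gosper form: A/B · C(k+1)/C(k) with A=k + 4, B=k + 8, C=k + 11/2.
Key eq: (k + 4)·f(k+1) = (k + 7)·f(k) + (k + 11/2).
From deg A=1, deg B=1, deg C=1: d=3.
Solve for f: f(k) = k*(k + 5)*(k + 10)/48 (degree 3 ≤ 3).
So s_k = (B(k−1)f/C)·t_k = (k*(k + 5)*(k + 7)*(k + 10)/(24*(2*k + 11)))·t_k = k*(-k - 10)/(12*(k**2 + 10*k + 24)).
Check: Δs_k = 2*(-2*k - 11)/(k**4 + 22*k**3 + 179*k**2 + 638*k + 840). ✓
Sum = s_(12) − s_(2); s_(12) = -11/144, s_(2) = -1/24 ⇒ -5/144.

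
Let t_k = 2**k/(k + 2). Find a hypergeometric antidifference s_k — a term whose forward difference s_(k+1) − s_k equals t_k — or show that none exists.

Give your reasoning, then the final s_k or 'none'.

Step 1: r(k) = 2*(k + 2)/(k + 3).
Factor: A=2*k + 4; B=k + 3; C=1.
f must satisfy (2*k + 4)·f(k+1) − (k + 2)·f(k) = 1.
Degrees (1,1,0) ⇒ d ≤ -1.
deg f ≤ -1 is impossible — no certificate.

not Gosper-summable; s_k does not exist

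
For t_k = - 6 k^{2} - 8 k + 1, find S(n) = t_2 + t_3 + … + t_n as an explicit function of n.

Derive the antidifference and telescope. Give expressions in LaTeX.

Ratio r(k) = (6*k**2 + 20*k + 13)/(6*k**2 + 8*k - 1).
So A=1 and B=1, with C=k**2 + 4*k/3 - 1/6.
Set up (1)·f(k+1) − (1)·f(k) − (k**2 + 4*k/3 - 1/6) = 0.
Bound: deg f ≤ 3.
Match coefficients ⇒ f(k) = k*(2*k**2 + k - 4)/6.
R(k) = B(k−1)·f(k)/C(k) = k*(2*k**2 + k - 4)/(6*k**2 + 8*k - 1); s_k = R·t_k = k*(-2*k**2 - k + 4).
Verify: -6*k**2 - 8*k + 1 matches t_k.
Σ_(k=2)^n t_k = s_(n+1) − s_(2) = (-2*n**3 - 7*n**2 - 4*n + 1) − (-12), i.e. -2*n**3 - 7*n**2 - 4*n + 13.

S(n) = - 2 n^{3} - 7 n^{2} - 4 n + 13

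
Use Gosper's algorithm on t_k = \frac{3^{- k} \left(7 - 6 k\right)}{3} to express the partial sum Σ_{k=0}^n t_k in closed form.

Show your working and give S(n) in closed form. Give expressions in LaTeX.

t_(k+1)/t_k = (6*k - 1)/(3*(6*k - 7)).
So A=1/3 and B=1, with C=k - 7/6.
Solve (1/3)·f(k+1) − (1)·f(k) = k - 7/6.
d = 1 from the (0,0,1) case.
A polynomial solution: f(k) = -(3*k - 2)/2.
Get s_k = R·t_k = (3*k - 2)/3**k with R(k) = B(k−1)f(k)/C(k) = -3*(3*k - 2)/(6*k - 7).
Δs = (7 - 6*k)/(3*3**k), as required.
s_(n+1) = 3**(-n - 1)*(3*n + 1) and s_(0) = -2, so S(n) = 2 + n/3**n + 1/(3*3**n).

S(n) = 2 + 3^{- n} n + \frac{3^{- n}}{3}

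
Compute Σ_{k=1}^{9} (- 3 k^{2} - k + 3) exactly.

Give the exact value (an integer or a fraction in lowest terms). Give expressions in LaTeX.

Σ = -873

Compute t_(k+1)/t_k: get (k + 3*(k + 1)**2 - 2)/(3*k**2 + k - 3).
Factor: A=1; B=1; C=k**2 + k/3 - 1.
Set up (1)·f(k+1) − (1)·f(k) − (k**2 + k/3 - 1) = 0.
Degrees (0,0,2) ⇒ d ≤ 3.
Solve for f: f(k) = k*(k**2 - k - 3)/3 (degree 3 ≤ 3).
So s_k = (B(k−1)f/C)·t_k = (k*(k**2 - k - 3)/(3*k**2 + k - 3))·t_k = k*(-k**2 + k + 3).
s_(k+1) − s_k = -3*k**2 - k + 3 = t_k.
Σ_(k=1)^(9) t_k = s_(10) − s_(1) = -870 − (3) = -873.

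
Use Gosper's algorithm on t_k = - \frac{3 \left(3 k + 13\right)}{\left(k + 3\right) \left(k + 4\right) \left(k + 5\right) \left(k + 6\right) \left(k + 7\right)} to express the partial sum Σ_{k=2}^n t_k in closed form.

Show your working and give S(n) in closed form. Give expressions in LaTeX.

r(k) = (k + 3)*(3*k + 16)/((k + 8)*(3*k + 13)) after simplifying.
Take A(k)=k + 3, B(k)=k + 8, C(k)=k + 13/3.
Need (k + 3)·f(k+1) − (k + 7)·f(k) = k + 13/3.
d = 4 from the (1,1,1) case.
Solve for f: f(k) = k*(k + 4)*(k**2 + 14*k + 63)/270 (degree 4 ≤ 4).
Certificate R = B(k−1)f/C = k*(k + 4)*(k + 7)*(k**2 + 14*k + 63)/(90*(3*k + 13)) gives s_k = k*(-k**2 - 14*k - 63)/(30*(k**3 + 14*k**2 + 63*k + 90)).
s_(k+1) − s_k = 3*(-3*k - 13)/(k**5 + 25*k**4 + 245*k**3 + 1175*k**2 + 2754*k + 2520) = t_k.
s_(n+1) = (-n**3 - 17*n**2 - 94*n - 78)/(30*(n**3 + 17*n**2 + 94*n + 168)) and s_(2) = -19/840, so S(n) = 3*(-n**3 - 17*n**2 - 94*n + 112)/(280*(n**3 + 17*n**2 + 94*n + 168)).

S(n) = \frac{3 \left(- n^{3} - 17 n^{2} - 94 n + 112\right)}{280 \left(n^{3} + 17 n^{2} + 94 n + 168\right)}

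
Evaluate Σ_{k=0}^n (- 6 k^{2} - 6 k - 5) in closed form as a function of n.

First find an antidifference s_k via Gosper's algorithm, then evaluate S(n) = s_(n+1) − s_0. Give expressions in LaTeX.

S(n) = - 2 n^{3} - 6 n^{2} - 9 n - 5

The ratio is (6*k**2 + 18*k + 17)/(6*k**2 + 6*k + 5).
Factor: A=1; B=1; C=k**2 + k + 5/6.
Set up (1)·f(k+1) − (1)·f(k) − (k**2 + k + 5/6) = 0.
Degrees (0,0,2) ⇒ d ≤ 3.
Coefficient equations give f(k) = k*(2*k**2 + 3)/6.
Get s_k = R·t_k = k*(-2*k**2 - 3) with R(k) = B(k−1)f(k)/C(k) = k*(2*k**2 + 3)/(6*k**2 + 6*k + 5).
Verify: -6*k**2 - 6*k - 5 matches t_k.
s_(n+1) = -2*n**3 - 6*n**2 - 9*n - 5 and s_(0) = 0, so S(n) = -2*n**3 - 6*n**2 - 9*n - 5.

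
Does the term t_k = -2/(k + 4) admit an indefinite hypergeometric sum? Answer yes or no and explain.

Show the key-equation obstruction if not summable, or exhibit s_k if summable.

r(k) = (k + 4)/(k + 5) after simplifying.
A = k + 4, B = k + 5, C = 1.
f must satisfy (k + 4)·f(k+1) − (k + 4)·f(k) = 1.
deg f ≤ 0 (via 1,1,0).
Generic f = c0 gives residual -1; -1 = 0 cannot hold, so t_k is not Gosper-summable.

No; the coefficient equations for f are inconsistent.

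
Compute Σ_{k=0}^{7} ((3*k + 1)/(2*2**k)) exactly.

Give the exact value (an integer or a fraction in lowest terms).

Ratio r(k) = (3*k + 4)/(2*(3*k + 1)).
Gosper form: A/B · C(k+1)/C(k) with A=1/2, B=1, C=k + 1/3.
Need (1/2)·f(k+1) − (1)·f(k) = k + 1/3.
d = 1 from the (0,0,1) case.
Solve for f: f(k) = -2*(3*k + 4)/3 (degree 1 ≤ 1).
Then R = B(k−1)f/C = -2*(3*k + 4)/(3*k + 1), so s_k = R(k)·t_k = (-3*k - 4)/2**k.
s_(k+1) − s_k = (3*k + 1)/(2*2**k) = t_k.
Sum = s_(8) − s_(0); s_(8) = -7/64, s_(0) = -4 ⇒ 249/64.

Σ = 249/64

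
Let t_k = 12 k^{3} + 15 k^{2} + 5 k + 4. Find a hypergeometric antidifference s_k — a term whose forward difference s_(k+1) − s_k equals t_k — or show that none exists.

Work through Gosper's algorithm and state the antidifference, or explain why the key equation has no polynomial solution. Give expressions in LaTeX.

The ratio is (12*k**3 + 51*k**2 + 71*k + 36)/(12*k**3 + 15*k**2 + 5*k + 4).
Gosper form: A/B · C(k+1)/C(k) with A=1, B=1, C=k**3 + 5*k**2/4 + 5*k/12 + 1/3.
Need (1)·f(k+1) − (1)·f(k) = k**3 + 5*k**2/4 + 5*k/12 + 1/3.
deg f ≤ 4 (via 0,0,3).
Coefficient equations give f(k) = k*(3*k**3 - k**2 - 2*k + 4)/12.
Get s_k = R·t_k = k*(3*k**3 - k**2 - 2*k + 4) with R(k) = B(k−1)f(k)/C(k) = k*(3*k**3 - k**2 - 2*k + 4)/(12*k**3 + 15*k**2 + 5*k + 4).
Δs = 12*k**3 + 15*k**2 + 5*k + 4, as required.

s_k = k \left(3 k^{3} - k^{2} - 2 k + 4\right)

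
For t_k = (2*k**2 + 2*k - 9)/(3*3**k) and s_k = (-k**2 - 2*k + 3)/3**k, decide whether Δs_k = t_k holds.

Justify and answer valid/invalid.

s_(k+1) = k*(-k - 4)/(3*3**k)
s_(k+1) − s_k = (2*k**2 + 2*k - 9)/(3*3**k)
(s_(k+1) − s_k) − t_k = 0

Valid — Δs_k = t_k.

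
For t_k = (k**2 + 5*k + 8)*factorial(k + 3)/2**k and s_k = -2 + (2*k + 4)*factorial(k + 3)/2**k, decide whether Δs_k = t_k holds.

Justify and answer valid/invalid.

Valid: the claim telescopes to t_k.

s_(k+1) = 2**(-k - 1)*(2*k + 6)*factorial(k + 4) - 2
s_(k+1) − s_k = (k**2 + 5*k + 8)*factorial(k + 3)/2**k
(s_(k+1) − s_k) − t_k = 0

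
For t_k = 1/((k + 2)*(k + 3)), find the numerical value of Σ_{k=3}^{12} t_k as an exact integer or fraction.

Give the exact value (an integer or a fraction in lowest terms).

Σ = 2/15

The ratio is (k + 2)/(k + 4).
Factor: A=k + 2; B=k + 4; C=1.
f must satisfy (k + 2)·f(k+1) − (k + 3)·f(k) = 1.
d = 1 from the (1,1,0) case.
Coefficient equations give f(k) = k/2.
Certificate R = B(k−1)f/C = k*(k + 3)/2 gives s_k = k/(2*(k + 2)).
Check: Δs_k = 1/(k**2 + 5*k + 6). ✓
Telescoping: Σ = s_(13) − s_(3) = 13/30 − (3/10) = 2/15.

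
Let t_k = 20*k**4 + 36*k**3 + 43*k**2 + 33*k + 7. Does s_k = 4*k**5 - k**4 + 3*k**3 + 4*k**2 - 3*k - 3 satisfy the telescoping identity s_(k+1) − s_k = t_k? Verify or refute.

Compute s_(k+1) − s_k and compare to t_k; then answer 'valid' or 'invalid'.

valid (s_(k+1) − s_k reduces to t_k)

s_(k+1) = 4*k**5 + 19*k**4 + 39*k**3 + 47*k**2 + 30*k + 4
s_(k+1) − s_k = 20*k**4 + 36*k**3 + 43*k**2 + 33*k + 7
(s_(k+1) − s_k) − t_k = 0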